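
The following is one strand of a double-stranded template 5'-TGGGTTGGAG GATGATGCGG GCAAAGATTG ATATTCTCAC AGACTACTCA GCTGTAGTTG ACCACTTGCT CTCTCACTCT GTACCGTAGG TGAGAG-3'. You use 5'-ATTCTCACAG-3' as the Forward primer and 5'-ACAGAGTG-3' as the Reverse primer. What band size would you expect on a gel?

50 bp

Scanning the template, ATTCTCACAG occurs at positions 33–42; this primer anneals to the bottom strand there with its 3' end pointing downstream.
Reverse complement of the reverse primer: CACTCTGT. This occurs on the top strand at positions 75–82.
The product runs from position 33 to position 82, so its length is 82 − 33 + 1 = 50 bp.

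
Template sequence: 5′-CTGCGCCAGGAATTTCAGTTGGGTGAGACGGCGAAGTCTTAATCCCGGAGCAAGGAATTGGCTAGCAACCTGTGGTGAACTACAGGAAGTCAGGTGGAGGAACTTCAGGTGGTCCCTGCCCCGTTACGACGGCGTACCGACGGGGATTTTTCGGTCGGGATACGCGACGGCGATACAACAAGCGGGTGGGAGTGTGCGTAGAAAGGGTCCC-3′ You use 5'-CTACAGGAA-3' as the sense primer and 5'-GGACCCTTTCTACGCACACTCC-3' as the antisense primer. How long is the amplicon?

Forward primer CTACAGGAA is found on the top strand at positions 80–88.
The reverse primer's reverse complement is GGAGTGTGCGTAGAAAGGGTCC, which matches the template at positions 189–210.
The product runs from position 80 to position 210, so its length is 210 − 80 + 1 = 131 bp.

131 bp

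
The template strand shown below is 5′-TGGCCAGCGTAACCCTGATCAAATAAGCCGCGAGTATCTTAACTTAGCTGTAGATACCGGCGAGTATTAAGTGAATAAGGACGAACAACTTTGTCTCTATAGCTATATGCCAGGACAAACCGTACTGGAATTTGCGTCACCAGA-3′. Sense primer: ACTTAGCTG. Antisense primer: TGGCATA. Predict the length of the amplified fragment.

71 bp

Forward primer ACTTAGCTG is found on the top strand at positions 42–50.
The reverse primer's reverse complement is TATGCCA, which matches the template at positions 106–112.
Product length = (reverse-primer end) − (forward-primer start) + 1 = 112 − 42 + 1 = 71 bp.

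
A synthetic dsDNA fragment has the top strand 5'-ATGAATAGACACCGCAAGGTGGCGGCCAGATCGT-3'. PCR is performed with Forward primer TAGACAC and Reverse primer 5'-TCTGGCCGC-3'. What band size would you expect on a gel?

The forward primer matches the template at positions 6–12.
Taking the reverse complement of TCTGGCCGC gives GCGGCCAGA, found at positions 22–30 on the template; the primer anneals here to the top strand with its 3' end pointing upstream.
Product length = (reverse-primer end) − (forward-primer start) + 1 = 30 − 6 + 1 = 25 bp.

25 bp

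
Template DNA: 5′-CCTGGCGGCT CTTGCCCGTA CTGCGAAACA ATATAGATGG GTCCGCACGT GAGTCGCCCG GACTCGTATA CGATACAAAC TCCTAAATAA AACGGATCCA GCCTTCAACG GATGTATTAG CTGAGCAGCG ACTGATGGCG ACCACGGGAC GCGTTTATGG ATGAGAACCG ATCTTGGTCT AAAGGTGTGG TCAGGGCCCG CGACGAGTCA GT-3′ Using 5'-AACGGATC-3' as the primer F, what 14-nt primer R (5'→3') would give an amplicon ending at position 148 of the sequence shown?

The forward primer binds at positions 91–98; the product's 3' end on the top strand is position 148.
The reverse primer anneals to the top strand over positions 135–148, i.e. to ATGGCGACCACGGG.
Its sequence written 5'→3' is the reverse complement: CCCGTGGTCGCCAT.

5'-CCCGTGGTCGCCAT-3'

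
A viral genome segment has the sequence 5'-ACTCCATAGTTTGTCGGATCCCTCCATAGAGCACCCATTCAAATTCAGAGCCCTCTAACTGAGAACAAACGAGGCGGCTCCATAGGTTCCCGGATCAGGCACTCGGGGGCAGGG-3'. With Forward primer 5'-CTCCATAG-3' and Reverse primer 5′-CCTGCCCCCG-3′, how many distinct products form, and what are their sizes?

The forward primer CTCCATAG matches the top strand at positions 2–9, 22–29, 78–85.
The reverse primer's reverse complement is CGGGGGCAGG, matching at positions 104–113.
Each forward site pairs with the reverse site to give a product ending at position 113: sizes 112, 92, 36 bp.

Three products: 112 bp, 92 bp, 36 bp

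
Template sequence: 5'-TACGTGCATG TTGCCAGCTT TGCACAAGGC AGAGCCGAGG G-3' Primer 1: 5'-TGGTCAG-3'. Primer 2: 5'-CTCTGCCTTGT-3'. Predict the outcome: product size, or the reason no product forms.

No product — primer 1 has no binding site in the template.

Primer 1 (TGGTCAG) does not match the top strand, and its reverse complement CTGACCA does not match either.
With no annealing site for primer 1, no amplification occurs.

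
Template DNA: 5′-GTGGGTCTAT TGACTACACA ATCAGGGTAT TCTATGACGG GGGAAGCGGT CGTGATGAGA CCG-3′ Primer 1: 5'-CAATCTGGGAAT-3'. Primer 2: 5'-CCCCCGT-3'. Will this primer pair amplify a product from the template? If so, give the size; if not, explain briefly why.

Primer 1 (CAATCTGGGAAT) does not match the top strand, and its reverse complement ATTCCCAGATTG does not match either.
With no annealing site for primer 1, no amplification occurs.

No product — primer 1 has no binding site in the template.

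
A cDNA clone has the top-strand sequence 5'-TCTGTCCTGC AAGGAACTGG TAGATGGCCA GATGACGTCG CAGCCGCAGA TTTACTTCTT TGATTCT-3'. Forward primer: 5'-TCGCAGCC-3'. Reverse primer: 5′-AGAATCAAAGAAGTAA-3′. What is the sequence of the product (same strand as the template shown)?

Forward primer TCGCAGCC is found on the top strand at positions 38–45.
The reverse primer's reverse complement is TTACTTCTTTGATTCT, which matches the template at positions 52–67.
The product is the template from position 38 through 67 (30 bp).

5'-TCGCAGCCGCAGATTTACTTCTTTGATTCT-3'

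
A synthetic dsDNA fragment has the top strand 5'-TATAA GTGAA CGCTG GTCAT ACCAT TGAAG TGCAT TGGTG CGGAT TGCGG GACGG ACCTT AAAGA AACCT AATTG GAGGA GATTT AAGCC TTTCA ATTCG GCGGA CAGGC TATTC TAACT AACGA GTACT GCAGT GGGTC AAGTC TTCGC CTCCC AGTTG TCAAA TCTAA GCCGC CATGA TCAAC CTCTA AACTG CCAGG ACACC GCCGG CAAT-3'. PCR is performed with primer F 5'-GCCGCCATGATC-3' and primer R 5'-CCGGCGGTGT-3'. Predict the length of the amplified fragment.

Scanning the template, GCCGCCATGATC occurs at positions 171–182; this primer anneals to the bottom strand there with its 3' end pointing downstream.
Reverse complement of the reverse primer: ACACCGCCGG. This occurs on the top strand at positions 201–210.
Product length = (reverse-primer end) − (forward-primer start) + 1 = 210 − 171 + 1 = 40 bp.

40 bp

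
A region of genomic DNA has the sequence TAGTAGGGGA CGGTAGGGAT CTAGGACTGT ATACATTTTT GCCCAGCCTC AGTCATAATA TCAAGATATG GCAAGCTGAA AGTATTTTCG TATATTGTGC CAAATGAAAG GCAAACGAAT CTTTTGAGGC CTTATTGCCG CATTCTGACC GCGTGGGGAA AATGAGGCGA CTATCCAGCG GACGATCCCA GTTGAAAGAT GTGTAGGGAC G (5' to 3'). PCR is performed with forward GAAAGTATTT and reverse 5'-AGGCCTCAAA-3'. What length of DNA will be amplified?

55 bp

Scanning the template, GAAAGTATTT occurs at positions 78–87; this primer anneals to the bottom strand there with its 3' end pointing downstream.
Reverse complement of the reverse primer: TTTGAGGCCT. This occurs on the top strand at positions 123–132.
Product length = (reverse-primer end) − (forward-primer start) + 1 = 132 − 78 + 1 = 55 bp.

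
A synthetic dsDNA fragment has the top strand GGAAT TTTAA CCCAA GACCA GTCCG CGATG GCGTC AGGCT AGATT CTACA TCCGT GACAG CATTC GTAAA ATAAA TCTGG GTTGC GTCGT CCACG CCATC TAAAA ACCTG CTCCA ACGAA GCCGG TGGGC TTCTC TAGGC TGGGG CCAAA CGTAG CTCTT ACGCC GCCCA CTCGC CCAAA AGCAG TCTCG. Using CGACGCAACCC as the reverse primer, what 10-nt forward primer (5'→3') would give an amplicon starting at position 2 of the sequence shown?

5'-GAATTTTAAC-3'

The reverse primer's reverse complement GGGTTGCGTCG matches the template at positions 79–89; the product starts at position 2.
The forward primer is identical to the top strand over positions 2–11: GAATTTTAAC.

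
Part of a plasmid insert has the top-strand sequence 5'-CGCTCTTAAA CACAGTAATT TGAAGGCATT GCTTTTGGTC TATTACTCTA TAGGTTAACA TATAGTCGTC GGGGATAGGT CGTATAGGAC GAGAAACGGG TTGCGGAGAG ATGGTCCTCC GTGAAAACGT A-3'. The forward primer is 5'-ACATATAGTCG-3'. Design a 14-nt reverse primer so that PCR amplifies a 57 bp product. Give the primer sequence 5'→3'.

The forward primer binds at positions 58–68, so a 57 bp product ends at position 58 + 57 − 1 = 114.
The reverse primer anneals to the top strand over positions 101–114, i.e. to TTGCGGAGAGATGG.
Its sequence written 5'→3' is the reverse complement: CCATCTCTCCGCAA.

5'-CCATCTCTCCGCAA-3'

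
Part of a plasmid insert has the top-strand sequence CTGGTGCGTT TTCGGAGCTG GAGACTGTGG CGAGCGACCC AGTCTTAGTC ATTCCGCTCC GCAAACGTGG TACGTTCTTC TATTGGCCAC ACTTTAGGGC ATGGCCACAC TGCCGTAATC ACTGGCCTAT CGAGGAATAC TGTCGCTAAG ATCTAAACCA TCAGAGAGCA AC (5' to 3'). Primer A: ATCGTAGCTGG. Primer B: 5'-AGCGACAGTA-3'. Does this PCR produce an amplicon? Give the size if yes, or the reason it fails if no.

Primer A (ATCGTAGCTGG) does not match the top strand, and its reverse complement CCAGCTACGAT does not match either.
With no annealing site for primer A, no amplification occurs.

No product — primer A has no binding site in the template.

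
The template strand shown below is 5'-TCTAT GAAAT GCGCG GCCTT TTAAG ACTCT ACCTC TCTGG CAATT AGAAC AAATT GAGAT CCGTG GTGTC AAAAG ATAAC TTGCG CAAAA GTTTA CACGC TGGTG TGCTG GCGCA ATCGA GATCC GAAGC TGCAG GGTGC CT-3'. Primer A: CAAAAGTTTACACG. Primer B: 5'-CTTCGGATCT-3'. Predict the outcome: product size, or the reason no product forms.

Yes — a 44 bp product.

Primer A (CAAAAGTTTACACG) matches the top strand at positions 86–99; it acts as a forward primer.
Primer B's reverse complement is AGATCCGAAG, matching the top strand at positions 120–129; it acts as a reverse primer.
The 3' ends face each other across positions 86–129, giving a 44 bp product.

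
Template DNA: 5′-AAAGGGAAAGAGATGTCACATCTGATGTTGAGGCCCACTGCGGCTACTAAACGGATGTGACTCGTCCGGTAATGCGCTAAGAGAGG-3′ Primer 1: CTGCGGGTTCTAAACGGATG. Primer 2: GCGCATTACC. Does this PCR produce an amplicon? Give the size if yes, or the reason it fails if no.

No product — primer 1 has no binding site in the template.

Primer 1 (CTGCGGGTTCTAAACGGATG) does not match the top strand, and its reverse complement CATCCGTTTAGAACCCGCAG does not match either.
With no annealing site for primer 1, no amplification occurs.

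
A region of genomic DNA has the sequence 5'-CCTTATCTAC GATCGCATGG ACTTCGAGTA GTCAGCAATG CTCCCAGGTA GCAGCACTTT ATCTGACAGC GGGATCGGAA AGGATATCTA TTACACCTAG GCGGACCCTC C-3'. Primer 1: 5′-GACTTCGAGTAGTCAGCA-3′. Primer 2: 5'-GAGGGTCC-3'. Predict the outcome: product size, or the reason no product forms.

Primer 1 (GACTTCGAGTAGTCAGCA) matches the top strand at positions 20–37; it acts as a forward primer.
Primer 2's reverse complement is GGACCCTC, matching the top strand at positions 103–110; it acts as a reverse primer.
The 3' ends face each other across positions 20–110, giving a 91 bp product.

Yes — a 91 bp product.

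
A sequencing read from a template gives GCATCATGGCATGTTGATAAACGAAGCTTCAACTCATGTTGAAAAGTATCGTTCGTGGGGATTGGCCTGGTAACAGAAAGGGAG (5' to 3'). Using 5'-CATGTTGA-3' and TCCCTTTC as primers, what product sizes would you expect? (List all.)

The forward primer CATGTTGA matches the top strand at positions 10–17, 35–42.
The reverse primer's reverse complement is GAAAGGGA, matching at positions 76–83.
Each forward site pairs with the reverse site to give a product ending at position 83: sizes 74, 49 bp.

74 bp, 49 bp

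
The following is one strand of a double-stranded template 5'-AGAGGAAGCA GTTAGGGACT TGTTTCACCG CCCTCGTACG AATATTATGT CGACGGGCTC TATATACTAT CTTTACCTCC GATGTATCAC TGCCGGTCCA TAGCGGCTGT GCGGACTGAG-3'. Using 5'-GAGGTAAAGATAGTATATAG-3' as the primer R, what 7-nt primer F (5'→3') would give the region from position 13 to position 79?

5'-TAGGGAC-3'

The reverse primer's reverse complement CTATATACTATCTTTACCTC matches the template at positions 60–79; the product starts at position 13.
The forward primer is identical to the top strand over positions 13–19: TAGGGAC.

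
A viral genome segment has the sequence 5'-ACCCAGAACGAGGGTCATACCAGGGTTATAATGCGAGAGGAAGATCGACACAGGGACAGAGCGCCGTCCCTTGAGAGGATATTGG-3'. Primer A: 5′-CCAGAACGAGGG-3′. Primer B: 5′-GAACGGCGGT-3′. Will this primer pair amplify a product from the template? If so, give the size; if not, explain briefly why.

No product — primer B has no binding site in the template.

Primer B (GAACGGCGGT) does not match the top strand, and its reverse complement ACCGCCGTTC does not match either.
With no annealing site for primer B, no amplification occurs.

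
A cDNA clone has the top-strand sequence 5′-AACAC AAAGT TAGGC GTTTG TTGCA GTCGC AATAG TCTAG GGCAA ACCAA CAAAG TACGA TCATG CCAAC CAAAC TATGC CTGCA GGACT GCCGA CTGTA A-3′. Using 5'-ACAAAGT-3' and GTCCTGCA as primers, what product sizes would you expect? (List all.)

86 bp, 40 bp

The forward primer ACAAAGT matches the top strand at positions 4–10, 50–56.
The reverse primer's reverse complement is TGCAGGAC, matching at positions 82–89.
Each forward site pairs with the reverse site to give a product ending at position 89: sizes 86, 40 bp.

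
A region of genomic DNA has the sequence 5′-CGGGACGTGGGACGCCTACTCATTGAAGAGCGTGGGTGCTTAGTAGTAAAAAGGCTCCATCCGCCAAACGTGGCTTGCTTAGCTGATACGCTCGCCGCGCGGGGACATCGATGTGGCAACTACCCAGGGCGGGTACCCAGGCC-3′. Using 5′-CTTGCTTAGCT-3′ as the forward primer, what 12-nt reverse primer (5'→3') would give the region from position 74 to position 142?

The product's 3' end on the top strand is position 142.
The reverse primer anneals to the top strand over positions 131–142, i.e. to GGGTACCCAGGC.
Its sequence written 5'→3' is the reverse complement: GCCTGGGTACCC.

5'-GCCTGGGTACCC-3'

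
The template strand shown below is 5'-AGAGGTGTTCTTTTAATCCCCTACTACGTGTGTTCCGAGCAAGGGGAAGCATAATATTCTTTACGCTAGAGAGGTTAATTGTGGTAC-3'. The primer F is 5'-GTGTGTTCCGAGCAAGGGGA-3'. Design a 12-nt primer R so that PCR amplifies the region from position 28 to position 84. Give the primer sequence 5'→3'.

5'-CCACAATTAACC-3'

The product's 3' end on the top strand is position 84.
The reverse primer anneals to the top strand over positions 73–84, i.e. to GGTTAATTGTGG.
Its sequence written 5'→3' is the reverse complement: CCACAATTAACC.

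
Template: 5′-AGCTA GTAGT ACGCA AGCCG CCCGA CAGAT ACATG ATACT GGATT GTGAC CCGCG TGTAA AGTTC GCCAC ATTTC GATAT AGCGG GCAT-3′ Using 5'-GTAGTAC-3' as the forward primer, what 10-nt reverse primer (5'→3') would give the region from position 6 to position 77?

5'-TCGAAATGTG-3'

The product's 3' end on the top strand is position 77.
The reverse primer anneals to the top strand over positions 68–77, i.e. to CACATTTCGA.
Its sequence written 5'→3' is the reverse complement: TCGAAATGTG.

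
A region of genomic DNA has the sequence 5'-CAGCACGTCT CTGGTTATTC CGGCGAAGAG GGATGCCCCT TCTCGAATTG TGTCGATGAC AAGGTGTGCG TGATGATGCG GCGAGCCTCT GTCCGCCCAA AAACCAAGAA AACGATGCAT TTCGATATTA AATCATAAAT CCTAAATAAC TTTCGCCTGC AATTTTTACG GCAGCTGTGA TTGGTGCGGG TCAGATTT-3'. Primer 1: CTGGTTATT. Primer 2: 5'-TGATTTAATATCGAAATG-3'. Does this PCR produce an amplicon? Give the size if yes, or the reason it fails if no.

Yes — a 125 bp product.

Primer 1 (CTGGTTATT) matches the top strand at positions 11–19; it acts as a forward primer.
Primer 2's reverse complement is CATTTCGATATTAAATCA, matching the top strand at positions 118–135; it acts as a reverse primer.
The 3' ends face each other across positions 11–135, giving a 125 bp product.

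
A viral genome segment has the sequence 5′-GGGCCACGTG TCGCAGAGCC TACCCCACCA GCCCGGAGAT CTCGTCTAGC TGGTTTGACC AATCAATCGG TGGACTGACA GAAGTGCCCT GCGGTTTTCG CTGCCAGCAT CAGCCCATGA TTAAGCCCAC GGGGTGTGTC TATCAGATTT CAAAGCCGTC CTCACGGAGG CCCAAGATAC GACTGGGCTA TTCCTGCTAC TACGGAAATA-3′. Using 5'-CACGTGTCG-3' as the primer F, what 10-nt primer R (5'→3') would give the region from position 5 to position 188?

The product's 3' end on the top strand is position 188.
The reverse primer anneals to the top strand over positions 179–188, i.e. to ACGACTGGGC.
Its sequence written 5'→3' is the reverse complement: GCCCAGTCGT.

5'-GCCCAGTCGT-3'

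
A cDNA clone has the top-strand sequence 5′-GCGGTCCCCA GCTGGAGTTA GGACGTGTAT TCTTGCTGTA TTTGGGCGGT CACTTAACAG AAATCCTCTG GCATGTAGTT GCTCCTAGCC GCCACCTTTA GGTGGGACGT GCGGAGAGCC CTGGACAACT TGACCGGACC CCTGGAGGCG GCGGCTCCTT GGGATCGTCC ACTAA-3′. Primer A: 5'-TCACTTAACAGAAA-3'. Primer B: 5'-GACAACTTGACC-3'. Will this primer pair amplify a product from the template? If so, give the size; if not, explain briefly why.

Primer A (TCACTTAACAGAAA) matches the top strand at positions 50–63 (3' end points downstream).
Primer B (GACAACTTGACC) also matches the top strand directly, at positions 124–135 — its reverse complement GGTCAAGTTGTC is not present.
Both primers anneal to the bottom strand with 3' ends pointing the same way, so neither can prime synthesis back toward the other.

No product — both primers anneal to the same strand and extend in the same direction.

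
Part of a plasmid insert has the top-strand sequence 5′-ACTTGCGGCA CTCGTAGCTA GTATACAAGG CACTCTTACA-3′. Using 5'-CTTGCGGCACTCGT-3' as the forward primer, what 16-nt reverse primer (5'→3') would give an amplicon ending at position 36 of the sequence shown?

5'-AGAGTGCCTTGTATAC-3'

The forward primer binds at positions 2–15; the product's 3' end on the top strand is position 36.
The reverse primer anneals to the top strand over positions 21–36, i.e. to GTATACAAGGCACTCT.
Its sequence written 5'→3' is the reverse complement: AGAGTGCCTTGTATAC.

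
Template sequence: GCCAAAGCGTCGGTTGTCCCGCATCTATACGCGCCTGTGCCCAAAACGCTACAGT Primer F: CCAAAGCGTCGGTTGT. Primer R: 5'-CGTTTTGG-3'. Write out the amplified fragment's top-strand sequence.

5'-CCAAAGCGTCGGTTGTCCCGCATCTATACGCGCCTGTGCCCAAAACG-3'

Forward primer CCAAAGCGTCGGTTGT is found on the top strand at positions 2–17.
Reverse complement of the reverse primer: CCAAAACG. This occurs on the top strand at positions 41–48.
The product is the template from position 2 through 48 (47 bp).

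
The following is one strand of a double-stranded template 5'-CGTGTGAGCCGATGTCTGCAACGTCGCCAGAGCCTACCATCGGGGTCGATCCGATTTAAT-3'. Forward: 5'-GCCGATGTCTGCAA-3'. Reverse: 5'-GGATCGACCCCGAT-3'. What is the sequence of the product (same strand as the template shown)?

5'-GCCGATGTCTGCAACGTCGCCAGAGCCTACCATCGGGGTCGATCC-3'

Scanning the template, GCCGATGTCTGCAA occurs at positions 8–21; this primer anneals to the bottom strand there with its 3' end pointing downstream.
The reverse primer's reverse complement is ATCGGGGTCGATCC, which matches the template at positions 39–52.
The product is the template from position 8 through 52 (45 bp).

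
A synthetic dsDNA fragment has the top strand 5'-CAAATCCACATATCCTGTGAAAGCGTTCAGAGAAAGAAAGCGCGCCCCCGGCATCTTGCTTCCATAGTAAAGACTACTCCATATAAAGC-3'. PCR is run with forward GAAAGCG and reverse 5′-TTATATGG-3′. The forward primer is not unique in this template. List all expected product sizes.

The forward primer GAAAGCG matches the top strand at positions 19–25, 36–42.
The reverse primer's reverse complement is CCATATAA, matching at positions 79–86.
Each forward site pairs with the reverse site to give a product ending at position 86: sizes 68, 51 bp.

68 bp, 51 bp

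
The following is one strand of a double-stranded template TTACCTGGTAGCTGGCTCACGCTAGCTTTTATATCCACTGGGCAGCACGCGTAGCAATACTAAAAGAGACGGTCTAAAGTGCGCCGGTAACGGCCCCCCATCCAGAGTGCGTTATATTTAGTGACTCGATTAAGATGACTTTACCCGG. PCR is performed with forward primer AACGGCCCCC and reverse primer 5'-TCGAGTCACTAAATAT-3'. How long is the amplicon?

The forward primer matches the template at positions 89–98.
Taking the reverse complement of TCGAGTCACTAAATAT gives ATATTTAGTGACTCGA, found at positions 114–129 on the template; the primer anneals here to the top strand with its 3' end pointing upstream.
Product length = (reverse-primer end) − (forward-primer start) + 1 = 129 − 89 + 1 = 41 bp.

41 bp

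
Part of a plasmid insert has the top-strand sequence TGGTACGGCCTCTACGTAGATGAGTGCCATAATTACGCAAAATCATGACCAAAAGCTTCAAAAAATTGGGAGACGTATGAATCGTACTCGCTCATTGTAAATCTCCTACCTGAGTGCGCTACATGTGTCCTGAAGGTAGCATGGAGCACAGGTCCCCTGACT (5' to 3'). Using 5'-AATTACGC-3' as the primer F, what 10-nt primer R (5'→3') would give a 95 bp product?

The forward primer binds at positions 31–38, so a 95 bp product ends at position 31 + 95 − 1 = 125.
The reverse primer anneals to the top strand over positions 116–125, i.e. to GCGCTACATG.
Its sequence written 5'→3' is the reverse complement: CATGTAGCGC.

5'-CATGTAGCGC-3'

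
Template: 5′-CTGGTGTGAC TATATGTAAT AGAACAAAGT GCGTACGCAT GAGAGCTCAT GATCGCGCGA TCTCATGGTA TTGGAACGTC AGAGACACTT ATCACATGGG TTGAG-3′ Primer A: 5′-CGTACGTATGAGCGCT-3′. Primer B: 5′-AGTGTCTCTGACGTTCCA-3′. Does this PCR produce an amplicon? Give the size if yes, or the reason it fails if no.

Primer A (CGTACGTATGAGCGCT) does not match the top strand, and its reverse complement AGCGCTCATACGTACG does not match either.
With no annealing site for primer A, no amplification occurs.

No product — primer A has no binding site in the template.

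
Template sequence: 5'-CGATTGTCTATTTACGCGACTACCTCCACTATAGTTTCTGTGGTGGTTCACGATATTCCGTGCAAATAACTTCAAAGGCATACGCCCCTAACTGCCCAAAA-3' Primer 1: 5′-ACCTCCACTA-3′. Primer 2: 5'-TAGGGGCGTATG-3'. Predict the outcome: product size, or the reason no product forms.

Yes — a 69 bp product.

Primer 1 (ACCTCCACTA) matches the top strand at positions 22–31; it acts as a forward primer.
Primer 2's reverse complement is CATACGCCCCTA, matching the top strand at positions 79–90; it acts as a reverse primer.
The 3' ends face each other across positions 22–90, giving a 69 bp product.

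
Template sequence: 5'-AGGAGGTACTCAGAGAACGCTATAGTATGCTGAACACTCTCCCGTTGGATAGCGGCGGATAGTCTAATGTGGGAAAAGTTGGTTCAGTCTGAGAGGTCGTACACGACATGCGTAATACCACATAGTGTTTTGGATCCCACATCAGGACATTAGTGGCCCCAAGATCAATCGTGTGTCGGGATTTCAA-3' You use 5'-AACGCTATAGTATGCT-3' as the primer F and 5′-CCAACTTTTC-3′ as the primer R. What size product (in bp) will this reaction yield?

Scanning the template, AACGCTATAGTATGCT occurs at positions 16–31; this primer anneals to the bottom strand there with its 3' end pointing downstream.
Reverse complement of the reverse primer: GAAAAGTTGG. This occurs on the top strand at positions 73–82.
The product runs from position 16 to position 82, so its length is 82 − 16 + 1 = 67 bp.

67 bp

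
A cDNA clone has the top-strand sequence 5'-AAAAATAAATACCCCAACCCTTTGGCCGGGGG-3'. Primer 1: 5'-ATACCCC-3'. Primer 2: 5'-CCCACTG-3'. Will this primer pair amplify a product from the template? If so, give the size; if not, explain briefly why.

Primer 2 (CCCACTG) does not match the top strand, and its reverse complement CAGTGGG does not match either.
With no annealing site for primer 2, no amplification occurs.

No product — primer 2 has no binding site in the template.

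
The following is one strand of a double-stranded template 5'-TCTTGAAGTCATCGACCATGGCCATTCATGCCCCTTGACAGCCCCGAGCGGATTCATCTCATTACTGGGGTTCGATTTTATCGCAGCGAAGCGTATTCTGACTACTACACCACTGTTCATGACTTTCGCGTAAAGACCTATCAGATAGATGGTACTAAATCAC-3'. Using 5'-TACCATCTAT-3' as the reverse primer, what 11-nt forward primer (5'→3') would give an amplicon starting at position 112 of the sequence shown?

5'-ACTGTTCATGA-3'

The reverse primer's reverse complement ATAGATGGTA matches the template at positions 145–154; the product starts at position 112.
The forward primer is identical to the top strand over positions 112–122: ACTGTTCATGA.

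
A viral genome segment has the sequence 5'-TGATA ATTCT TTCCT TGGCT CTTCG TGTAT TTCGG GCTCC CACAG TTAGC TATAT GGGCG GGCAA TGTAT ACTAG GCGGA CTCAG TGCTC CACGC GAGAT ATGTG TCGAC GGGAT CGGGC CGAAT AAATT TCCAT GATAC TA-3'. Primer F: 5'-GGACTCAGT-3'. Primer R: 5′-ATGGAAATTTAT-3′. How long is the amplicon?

58 bp

Forward primer GGACTCAGT is found on the top strand at positions 78–86.
The reverse primer's reverse complement is ATAAATTTCCAT, which matches the template at positions 124–135.
Product length = (reverse-primer end) − (forward-primer start) + 1 = 135 − 78 + 1 = 58 bp.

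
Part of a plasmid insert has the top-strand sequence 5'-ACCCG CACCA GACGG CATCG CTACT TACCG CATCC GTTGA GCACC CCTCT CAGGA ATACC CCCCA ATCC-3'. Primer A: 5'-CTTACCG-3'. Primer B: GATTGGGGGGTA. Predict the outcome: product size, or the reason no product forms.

Yes — a 45 bp product.

Primer A (CTTACCG) matches the top strand at positions 24–30; it acts as a forward primer.
Primer B's reverse complement is TACCCCCCAATC, matching the top strand at positions 57–68; it acts as a reverse primer.
The 3' ends face each other across positions 24–68, giving a 45 bp product.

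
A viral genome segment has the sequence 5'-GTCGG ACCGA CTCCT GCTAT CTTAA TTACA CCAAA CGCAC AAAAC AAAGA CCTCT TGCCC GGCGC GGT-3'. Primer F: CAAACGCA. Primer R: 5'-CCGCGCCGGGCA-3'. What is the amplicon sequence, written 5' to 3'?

The forward primer matches the template at positions 32–39.
Reverse complement of the reverse primer: TGCCCGGCGCGG. This occurs on the top strand at positions 56–67.
The product is the template from position 32 through 67 (36 bp).

5'-CAAACGCACAAAACAAAGACCTCTTGCCCGGCGCGG-3'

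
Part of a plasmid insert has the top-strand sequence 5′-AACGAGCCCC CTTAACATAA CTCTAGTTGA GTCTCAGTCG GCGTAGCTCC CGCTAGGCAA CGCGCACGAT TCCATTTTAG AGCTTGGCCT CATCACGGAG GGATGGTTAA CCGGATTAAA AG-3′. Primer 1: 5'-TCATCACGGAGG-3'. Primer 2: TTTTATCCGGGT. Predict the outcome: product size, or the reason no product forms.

Primer 2 (TTTTATCCGGGT) does not match the top strand, and its reverse complement ACCCGGATAAAA does not match either.
With no annealing site for primer 2, no amplification occurs.

No product — primer 2 has no binding site in the template.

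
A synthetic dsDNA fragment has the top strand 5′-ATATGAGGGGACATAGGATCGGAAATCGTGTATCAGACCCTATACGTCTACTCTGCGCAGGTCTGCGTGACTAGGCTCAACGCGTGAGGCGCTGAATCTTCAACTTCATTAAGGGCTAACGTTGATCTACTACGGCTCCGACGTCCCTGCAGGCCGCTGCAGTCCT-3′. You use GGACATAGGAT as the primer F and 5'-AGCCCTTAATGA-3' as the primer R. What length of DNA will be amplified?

Scanning the template, GGACATAGGAT occurs at positions 9–19; this primer anneals to the bottom strand there with its 3' end pointing downstream.
Taking the reverse complement of AGCCCTTAATGA gives TCATTAAGGGCT, found at positions 106–117 on the template; the primer anneals here to the top strand with its 3' end pointing upstream.
The product runs from position 9 to position 117, so its length is 117 − 9 + 1 = 109 bp.

109 bp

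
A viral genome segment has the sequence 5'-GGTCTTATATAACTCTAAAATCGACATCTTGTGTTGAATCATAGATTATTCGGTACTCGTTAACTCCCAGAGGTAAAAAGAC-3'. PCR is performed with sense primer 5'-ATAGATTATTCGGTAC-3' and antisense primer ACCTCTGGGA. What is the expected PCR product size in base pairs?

Forward primer ATAGATTATTCGGTAC is found on the top strand at positions 41–56.
The reverse primer's reverse complement is TCCCAGAGGT, which matches the template at positions 65–74.
Amplicon spans positions 41–74: 34 bp.

34 bp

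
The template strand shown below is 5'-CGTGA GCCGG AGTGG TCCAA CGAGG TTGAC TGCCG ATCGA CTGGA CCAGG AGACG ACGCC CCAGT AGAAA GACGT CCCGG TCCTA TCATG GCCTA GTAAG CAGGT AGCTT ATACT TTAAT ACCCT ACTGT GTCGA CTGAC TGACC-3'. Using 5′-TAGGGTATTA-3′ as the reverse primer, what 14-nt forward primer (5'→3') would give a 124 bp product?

5'-TGAGCCGGAGTGGT-3'

The reverse primer's reverse complement TAATACCCTA matches the template at positions 117–126, so the product ends at position 126.
A 124 bp product then starts at position 126 − 124 + 1 = 3.
The forward primer is identical to the top strand there: TGAGCCGGAGTGGT.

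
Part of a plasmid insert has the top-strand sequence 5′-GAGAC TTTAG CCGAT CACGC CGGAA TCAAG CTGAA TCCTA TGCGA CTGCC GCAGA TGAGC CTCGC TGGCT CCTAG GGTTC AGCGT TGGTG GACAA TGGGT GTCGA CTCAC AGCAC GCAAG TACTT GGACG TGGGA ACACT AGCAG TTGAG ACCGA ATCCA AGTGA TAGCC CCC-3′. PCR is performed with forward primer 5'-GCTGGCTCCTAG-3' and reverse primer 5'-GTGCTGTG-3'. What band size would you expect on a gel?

52 bp

The forward primer matches the template at positions 64–75.
The reverse primer's reverse complement is CACAGCAC, which matches the template at positions 108–115.
Product length = (reverse-primer end) − (forward-primer start) + 1 = 115 − 64 + 1 = 52 bp.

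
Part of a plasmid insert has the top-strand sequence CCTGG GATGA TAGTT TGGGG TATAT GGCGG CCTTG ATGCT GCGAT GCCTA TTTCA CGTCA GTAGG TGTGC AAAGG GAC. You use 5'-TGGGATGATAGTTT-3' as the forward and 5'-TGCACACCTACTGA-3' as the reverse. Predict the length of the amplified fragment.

The forward primer matches the template at positions 3–16.
Reverse complement of the reverse primer: TCAGTAGGTGTGCA. This occurs on the top strand at positions 58–71.
The product runs from position 3 to position 71, so its length is 71 − 3 + 1 = 69 bp.

69 bp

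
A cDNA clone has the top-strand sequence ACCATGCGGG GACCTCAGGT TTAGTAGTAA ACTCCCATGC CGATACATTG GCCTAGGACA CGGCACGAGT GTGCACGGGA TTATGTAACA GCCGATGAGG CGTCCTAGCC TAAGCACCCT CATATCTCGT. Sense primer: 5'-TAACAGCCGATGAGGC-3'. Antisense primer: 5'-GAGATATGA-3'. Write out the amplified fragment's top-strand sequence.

5'-TAACAGCCGATGAGGCGTCCTAGCCTAAGCACCCTCATATCTC-3'

The forward primer matches the template at positions 86–101.
Taking the reverse complement of GAGATATGA gives TCATATCTC, found at positions 120–128 on the template; the primer anneals here to the top strand with its 3' end pointing upstream.
The product is the template from position 86 through 128 (43 bp).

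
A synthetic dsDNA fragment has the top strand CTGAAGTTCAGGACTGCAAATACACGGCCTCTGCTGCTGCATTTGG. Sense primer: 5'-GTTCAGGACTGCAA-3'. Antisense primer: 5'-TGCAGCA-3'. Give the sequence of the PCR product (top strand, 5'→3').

Forward primer GTTCAGGACTGCAA is found on the top strand at positions 6–19.
The reverse primer's reverse complement is TGCTGCA, which matches the template at positions 35–41.
The product is the template from position 6 through 41 (36 bp).

5'-GTTCAGGACTGCAAATACACGGCCTCTGCTGCTGCA-3'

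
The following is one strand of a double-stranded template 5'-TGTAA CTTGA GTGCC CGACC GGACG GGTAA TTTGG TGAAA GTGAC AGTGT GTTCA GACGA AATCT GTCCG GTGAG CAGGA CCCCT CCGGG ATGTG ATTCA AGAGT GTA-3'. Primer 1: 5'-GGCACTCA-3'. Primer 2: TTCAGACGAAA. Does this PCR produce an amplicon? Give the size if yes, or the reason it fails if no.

No product — the primers' 3' ends point away from each other.

Primer 1 (GGCACTCA) has reverse complement TGAGTGCC, which matches the top strand at positions 8–15; primer 1 anneals to the top strand there with its 3' end pointing upstream toward position 8.
Primer 2 (TTCAGACGAAA) matches the top strand directly at positions 52–62; it anneals to the bottom strand with its 3' end pointing downstream toward position 62.
The 3' ends diverge (primer 1 extends toward position 1, primer 2 toward position 108), so the primers never converge on a shared product.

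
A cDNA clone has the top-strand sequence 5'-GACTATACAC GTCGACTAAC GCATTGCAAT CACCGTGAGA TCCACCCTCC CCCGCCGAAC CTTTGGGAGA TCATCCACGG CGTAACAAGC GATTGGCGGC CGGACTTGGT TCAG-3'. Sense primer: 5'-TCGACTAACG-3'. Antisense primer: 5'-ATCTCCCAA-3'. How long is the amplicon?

60 bp

Forward primer TCGACTAACG is found on the top strand at positions 12–21.
The reverse primer's reverse complement is TTGGGAGAT, which matches the template at positions 63–71.
The product runs from position 12 to position 71, so its length is 71 − 12 + 1 = 60 bp.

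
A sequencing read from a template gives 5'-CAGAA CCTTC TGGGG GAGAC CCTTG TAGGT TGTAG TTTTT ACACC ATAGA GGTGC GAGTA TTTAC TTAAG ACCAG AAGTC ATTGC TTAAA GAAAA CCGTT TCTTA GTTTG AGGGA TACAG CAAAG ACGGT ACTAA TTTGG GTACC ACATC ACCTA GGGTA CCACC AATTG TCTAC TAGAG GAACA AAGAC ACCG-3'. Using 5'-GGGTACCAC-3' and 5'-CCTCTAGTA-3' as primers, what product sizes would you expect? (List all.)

43 bp, 26 bp

The forward primer GGGTACCAC matches the top strand at positions 139–147, 156–164.
The reverse primer's reverse complement is TACTAGAGG, matching at positions 173–181.
Each forward site pairs with the reverse site to give a product ending at position 181: sizes 43, 26 bp.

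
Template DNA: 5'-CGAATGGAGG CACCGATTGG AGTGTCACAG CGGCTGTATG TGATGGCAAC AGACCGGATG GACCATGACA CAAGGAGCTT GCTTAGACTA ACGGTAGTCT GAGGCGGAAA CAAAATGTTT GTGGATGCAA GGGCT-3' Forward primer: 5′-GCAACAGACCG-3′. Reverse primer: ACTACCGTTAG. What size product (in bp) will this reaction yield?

53 bp

The forward primer matches the template at positions 46–56.
Reverse complement of the reverse primer: CTAACGGTAGT. This occurs on the top strand at positions 88–98.
The product runs from position 46 to position 98, so its length is 98 − 46 + 1 = 53 bp.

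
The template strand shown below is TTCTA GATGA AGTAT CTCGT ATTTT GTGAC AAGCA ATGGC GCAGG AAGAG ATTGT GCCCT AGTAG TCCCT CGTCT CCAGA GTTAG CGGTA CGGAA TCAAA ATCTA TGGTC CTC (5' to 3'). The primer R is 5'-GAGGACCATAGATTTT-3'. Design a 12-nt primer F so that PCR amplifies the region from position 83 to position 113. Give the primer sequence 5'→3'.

5'-TAGCGGTACGGA-3'

The reverse primer's reverse complement AAAATCTATGGTCCTC matches the template at positions 98–113; the product starts at position 83.
The forward primer is identical to the top strand over positions 83–94: TAGCGGTACGGA.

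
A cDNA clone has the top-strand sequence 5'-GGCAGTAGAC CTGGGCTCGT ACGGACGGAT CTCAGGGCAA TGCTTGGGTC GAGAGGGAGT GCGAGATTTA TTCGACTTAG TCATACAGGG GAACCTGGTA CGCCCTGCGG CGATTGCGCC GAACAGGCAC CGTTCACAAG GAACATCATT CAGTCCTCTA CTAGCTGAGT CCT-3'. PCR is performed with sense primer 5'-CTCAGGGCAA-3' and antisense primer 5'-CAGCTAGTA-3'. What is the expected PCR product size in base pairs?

137 bp

The forward primer matches the template at positions 31–40.
Taking the reverse complement of CAGCTAGTA gives TACTAGCTG, found at positions 159–167 on the template; the primer anneals here to the top strand with its 3' end pointing upstream.
Product length = (reverse-primer end) − (forward-primer start) + 1 = 167 − 31 + 1 = 137 bp.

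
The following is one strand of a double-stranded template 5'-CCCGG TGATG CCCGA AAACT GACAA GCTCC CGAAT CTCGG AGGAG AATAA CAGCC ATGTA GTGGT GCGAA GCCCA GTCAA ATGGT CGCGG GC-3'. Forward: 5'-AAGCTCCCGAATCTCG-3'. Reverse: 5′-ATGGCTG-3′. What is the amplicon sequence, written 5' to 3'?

5'-AAGCTCCCGAATCTCGGAGGAGAATAACAGCCAT-3'

Scanning the template, AAGCTCCCGAATCTCG occurs at positions 24–39; this primer anneals to the bottom strand there with its 3' end pointing downstream.
Taking the reverse complement of ATGGCTG gives CAGCCAT, found at positions 51–57 on the template; the primer anneals here to the top strand with its 3' end pointing upstream.
The product is the template from position 24 through 57 (34 bp).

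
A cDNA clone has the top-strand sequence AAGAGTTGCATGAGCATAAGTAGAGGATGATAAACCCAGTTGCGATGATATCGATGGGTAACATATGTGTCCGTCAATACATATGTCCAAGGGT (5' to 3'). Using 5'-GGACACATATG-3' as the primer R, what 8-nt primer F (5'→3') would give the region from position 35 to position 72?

5'-CCCAGTTG-3'

The reverse primer's reverse complement CATATGTGTCC matches the template at positions 62–72; the product starts at position 35.
The forward primer is identical to the top strand over positions 35–42: CCCAGTTG.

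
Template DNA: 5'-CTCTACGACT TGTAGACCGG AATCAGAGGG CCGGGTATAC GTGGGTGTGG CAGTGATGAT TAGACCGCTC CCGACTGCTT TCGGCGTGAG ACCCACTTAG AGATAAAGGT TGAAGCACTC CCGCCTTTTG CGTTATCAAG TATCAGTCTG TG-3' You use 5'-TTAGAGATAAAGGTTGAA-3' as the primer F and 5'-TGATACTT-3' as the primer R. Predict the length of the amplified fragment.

The forward primer matches the template at positions 97–114.
Taking the reverse complement of TGATACTT gives AAGTATCA, found at positions 138–145 on the template; the primer anneals here to the top strand with its 3' end pointing upstream.
Product length = (reverse-primer end) − (forward-primer start) + 1 = 145 − 97 + 1 = 49 bp.

49 bp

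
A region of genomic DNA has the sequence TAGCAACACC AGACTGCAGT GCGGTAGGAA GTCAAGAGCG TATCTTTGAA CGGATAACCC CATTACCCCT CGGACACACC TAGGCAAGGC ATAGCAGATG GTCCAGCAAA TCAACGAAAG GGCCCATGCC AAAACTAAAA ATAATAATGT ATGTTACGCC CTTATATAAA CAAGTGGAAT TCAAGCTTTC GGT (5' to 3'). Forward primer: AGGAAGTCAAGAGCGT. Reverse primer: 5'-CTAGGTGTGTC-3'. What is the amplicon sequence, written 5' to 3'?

5'-AGGAAGTCAAGAGCGTATCTTTGAACGGATAACCCCATTACCCCTCGGACACACCTAG-3'

Forward primer AGGAAGTCAAGAGCGT is found on the top strand at positions 26–41.
The reverse primer's reverse complement is GACACACCTAG, which matches the template at positions 73–83.
The product is the template from position 26 through 83 (58 bp).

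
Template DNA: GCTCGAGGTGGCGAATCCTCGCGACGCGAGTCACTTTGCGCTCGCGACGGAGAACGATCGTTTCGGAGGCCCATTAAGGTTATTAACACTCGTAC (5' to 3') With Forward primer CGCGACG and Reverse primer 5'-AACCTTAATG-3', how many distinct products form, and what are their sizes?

The forward primer CGCGACG matches the top strand at positions 20–26, 43–49.
The reverse primer's reverse complement is CATTAAGGTT, matching at positions 72–81.
Each forward site pairs with the reverse site to give a product ending at position 81: sizes 62, 39 bp.

Two products: 62 bp, 39 bp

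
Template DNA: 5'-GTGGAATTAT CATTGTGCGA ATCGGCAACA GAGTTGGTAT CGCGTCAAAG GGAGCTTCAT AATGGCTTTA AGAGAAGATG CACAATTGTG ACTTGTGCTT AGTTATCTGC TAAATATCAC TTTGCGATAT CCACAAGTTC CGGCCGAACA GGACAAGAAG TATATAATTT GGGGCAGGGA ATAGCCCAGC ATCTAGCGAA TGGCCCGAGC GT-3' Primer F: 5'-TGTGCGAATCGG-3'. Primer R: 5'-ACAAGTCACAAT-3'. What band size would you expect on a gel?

Forward primer TGTGCGAATCGG is found on the top strand at positions 14–25.
Taking the reverse complement of ACAAGTCACAAT gives ATTGTGACTTGT, found at positions 85–96 on the template; the primer anneals here to the top strand with its 3' end pointing upstream.
Product length = (reverse-primer end) − (forward-primer start) + 1 = 96 − 14 + 1 = 83 bp.

83 bp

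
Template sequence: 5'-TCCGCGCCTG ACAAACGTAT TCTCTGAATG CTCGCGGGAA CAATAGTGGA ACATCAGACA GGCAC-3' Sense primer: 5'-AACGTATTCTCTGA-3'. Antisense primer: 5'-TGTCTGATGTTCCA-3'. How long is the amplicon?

47 bp

The forward primer matches the template at positions 14–27.
Taking the reverse complement of TGTCTGATGTTCCA gives TGGAACATCAGACA, found at positions 47–60 on the template; the primer anneals here to the top strand with its 3' end pointing upstream.
The product runs from position 14 to position 60, so its length is 60 − 14 + 1 = 47 bp.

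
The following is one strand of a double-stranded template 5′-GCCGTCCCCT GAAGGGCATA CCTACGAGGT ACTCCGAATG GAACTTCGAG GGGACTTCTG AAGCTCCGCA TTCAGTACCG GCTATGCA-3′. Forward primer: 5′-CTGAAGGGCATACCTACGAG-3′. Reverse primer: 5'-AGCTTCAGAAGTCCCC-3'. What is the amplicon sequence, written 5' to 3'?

5'-CTGAAGGGCATACCTACGAGGTACTCCGAATGGAACTTCGAGGGGACTTCTGAAGCT-3'

Forward primer CTGAAGGGCATACCTACGAG is found on the top strand at positions 9–28.
Reverse complement of the reverse primer: GGGGACTTCTGAAGCT. This occurs on the top strand at positions 50–65.
The product is the template from position 9 through 65 (57 bp).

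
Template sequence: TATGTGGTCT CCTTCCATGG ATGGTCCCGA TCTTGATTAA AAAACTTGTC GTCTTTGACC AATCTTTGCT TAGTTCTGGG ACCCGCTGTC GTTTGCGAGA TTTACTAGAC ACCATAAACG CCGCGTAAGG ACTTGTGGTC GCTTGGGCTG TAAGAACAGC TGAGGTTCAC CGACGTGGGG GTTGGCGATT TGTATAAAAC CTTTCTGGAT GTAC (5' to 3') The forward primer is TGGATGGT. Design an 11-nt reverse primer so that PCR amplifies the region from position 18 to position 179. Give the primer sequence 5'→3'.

5'-CCCACGTCGGT-3'

The product's 3' end on the top strand is position 179.
The reverse primer anneals to the top strand over positions 169–179, i.e. to ACCGACGTGGG.
Its sequence written 5'→3' is the reverse complement: CCCACGTCGGT.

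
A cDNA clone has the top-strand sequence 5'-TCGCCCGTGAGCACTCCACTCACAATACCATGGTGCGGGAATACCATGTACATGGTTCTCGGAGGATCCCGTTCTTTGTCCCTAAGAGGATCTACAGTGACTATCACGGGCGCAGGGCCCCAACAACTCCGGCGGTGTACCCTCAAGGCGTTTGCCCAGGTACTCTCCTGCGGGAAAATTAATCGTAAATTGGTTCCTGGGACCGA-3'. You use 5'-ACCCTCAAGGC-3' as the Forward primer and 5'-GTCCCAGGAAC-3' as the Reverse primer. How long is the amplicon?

The forward primer matches the template at positions 139–149.
The reverse primer's reverse complement is GTTCCTGGGAC, which matches the template at positions 193–203.
Product length = (reverse-primer end) − (forward-primer start) + 1 = 203 − 139 + 1 = 65 bp.

65 bp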